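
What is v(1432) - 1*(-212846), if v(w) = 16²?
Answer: 213102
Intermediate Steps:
v(w) = 256
v(1432) - 1*(-212846) = 256 - 1*(-212846) = 256 + 212846 = 213102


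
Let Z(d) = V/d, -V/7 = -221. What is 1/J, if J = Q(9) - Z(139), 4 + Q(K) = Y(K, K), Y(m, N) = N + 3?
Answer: -139/435 ≈ -0.31954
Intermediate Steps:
V = 1547 (V = -7*(-221) = 1547)
Z(d) = 1547/d
Y(m, N) = 3 + N
Q(K) = -1 + K (Q(K) = -4 + (3 + K) = -1 + K)
J = -435/139 (J = (-1 + 9) - 1547/139 = 8 - 1547/139 = -435/139 ≈ -3.1295)
1/J = 1/(-435/139) = -139/435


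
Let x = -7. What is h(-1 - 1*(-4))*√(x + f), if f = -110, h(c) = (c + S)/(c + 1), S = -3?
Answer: 0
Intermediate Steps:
h(c) = (-3 + c)/(1 + c) (h(c) = (c - 3)/(c + 1) = (-3 + c)/(1 + c))
h(-1 - 1*(-4))*√(x + f) = ((-3 + (-1 - 1*(-4)))/(1 + (-1 - 1*(-4))))*√(-7 - 110) = ((-3 + (-1 + 4))/(1 + (-1 + 4)))*√(-117) = ((-3 + 3)/(1 + 3))*(3*I*√13) = (0/4)*(3*I*√13) = ((¼)*0)*(3*I*√13) = 0*(3*I*√13) = 0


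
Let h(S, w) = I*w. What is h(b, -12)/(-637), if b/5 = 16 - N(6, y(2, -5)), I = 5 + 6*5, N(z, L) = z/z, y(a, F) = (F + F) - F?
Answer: 60/91 ≈ 0.65934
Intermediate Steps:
y(a, F) = F (y(a, F) = 2*F - F = F)
N(z, L) = 1
I = 35 (I = 5 + 30 = 35)
b = 75 (b = 5*(16 - 1*1) = 5*(16 - 1) = 5*15 = 75)
h(S, w) = 35*w
h(b, -12)/(-637) = (35*(-12))/(-637) = -420*(-1/637) = 60/91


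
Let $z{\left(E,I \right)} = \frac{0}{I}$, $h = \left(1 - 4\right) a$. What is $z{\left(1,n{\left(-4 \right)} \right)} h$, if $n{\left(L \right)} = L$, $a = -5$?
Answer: $0$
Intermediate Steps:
$h = 15$ ($h = \left(1 - 4\right) \left(-5\right) = \left(-3\right) \left(-5\right) = 15$)
$z{\left(E,I \right)} = 0$
$z{\left(1,n{\left(-4 \right)} \right)} h = 0 \cdot 15 = 0$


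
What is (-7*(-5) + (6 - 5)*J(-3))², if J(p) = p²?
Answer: 1936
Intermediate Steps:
(-7*(-5) + (6 - 5)*J(-3))² = (-7*(-5) + (6 - 5)*(-3)²)² = (35 + 1*9)² = (35 + 9)² = 44² = 1936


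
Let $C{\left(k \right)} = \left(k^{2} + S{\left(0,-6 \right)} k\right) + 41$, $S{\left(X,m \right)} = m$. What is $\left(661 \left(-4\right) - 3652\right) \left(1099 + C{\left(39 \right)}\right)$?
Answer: $-15280392$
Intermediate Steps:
$C{\left(k \right)} = 41 + k^{2} - 6 k$ ($C{\left(k \right)} = \left(k^{2} - 6 k\right) + 41 = 41 + k^{2} - 6 k$)
$\left(661 \left(-4\right) - 3652\right) \left(1099 + C{\left(39 \right)}\right) = \left(661 \left(-4\right) - 3652\right) \left(1099 + \left(41 + 39^{2} - 234\right)\right) = \left(-2644 - 3652\right) \left(1099 + \left(41 + 1521 - 234\right)\right) = - 6296 \left(1099 + 1328\right) = \left(-6296\right) 2427 = -15280392$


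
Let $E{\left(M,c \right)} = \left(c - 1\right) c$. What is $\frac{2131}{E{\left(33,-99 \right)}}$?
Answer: $\frac{2131}{9900} \approx 0.21525$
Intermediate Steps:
$E{\left(M,c \right)} = c \left(-1 + c\right)$ ($E{\left(M,c \right)} = \left(-1 + c\right) c = c \left(-1 + c\right)$)
$\frac{2131}{E{\left(33,-99 \right)}} = \frac{2131}{\left(-99\right) \left(-1 - 99\right)} = \frac{2131}{\left(-99\right) \left(-100\right)} = \frac{2131}{9900}$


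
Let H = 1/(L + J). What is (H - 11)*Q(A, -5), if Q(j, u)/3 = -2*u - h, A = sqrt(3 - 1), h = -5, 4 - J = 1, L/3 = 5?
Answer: -985/2 ≈ -492.50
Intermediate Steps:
L = 15 (L = 3*5 = 15)
J = 3 (J = 4 - 1*1 = 4 - 1 = 3)
A = sqrt(2) ≈ 1.4142
Q(j, u) = 15 - 6*u (Q(j, u) = 3*(-2*u - 1*(-5)) = 3*(-2*u + 5) = 3*(5 - 2*u) = 15 - 6*u)
H = 1/18 (H = 1/(15 + 3) = 1/18 ≈ 0.055556)
(H - 11)*Q(A, -5) = (1/18 - 11)*(15 - 6*(-5)) = -197*(15 + 30)/18 = -197/18*45 = -985/2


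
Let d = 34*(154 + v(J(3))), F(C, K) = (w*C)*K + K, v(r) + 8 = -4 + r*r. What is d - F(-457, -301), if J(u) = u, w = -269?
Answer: 37008268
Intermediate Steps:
v(r) = -12 + r**2 (v(r) = -8 + (-4 + r*r) = -8 + (-4 + r**2) = -12 + r**2)
F(C, K) = K - 269*C*K (F(C, K) = (-269*C)*K + K = -269*C*K + K = K - 269*C*K)
d = 5134 (d = 34*(154 + (-12 + 3**2)) = 34*(154 + (-12 + 9)) = 34*(154 - 3) = 34*151 = 5134)
d - F(-457, -301) = 5134 - (-301)*(1 - 269*(-457)) = 5134 - (-301)*(1 + 122933) = 5134 - (-301)*122934 = 5134 - 1*(-37003134) = 5134 + 37003134 = 37008268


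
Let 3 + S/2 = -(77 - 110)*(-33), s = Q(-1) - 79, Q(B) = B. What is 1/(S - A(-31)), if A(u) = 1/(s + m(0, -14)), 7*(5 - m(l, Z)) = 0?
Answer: -75/163799 ≈ -0.00045788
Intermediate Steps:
m(l, Z) = 5 (m(l, Z) = 5 - 1/7*0 = 5 + 0 = 5)
s = -80 (s = -1 - 79 = -80)
S = -2184 (S = -6 + 2*(-(77 - 110)*(-33)) = -6 + 2*(-(-33)*(-33)) = -6 + 2*(-1*1089) = -6 + 2*(-1089) = -6 - 2178 = -2184)
A(u) = -1/75 (A(u) = 1/(-80 + 5) = 1/(-75) = -1/75)
1/(S - A(-31)) = 1/(-2184 - 1*(-1/75)) = 1/(-2184 + 1/75) = 1/(-163799/75) = -75/163799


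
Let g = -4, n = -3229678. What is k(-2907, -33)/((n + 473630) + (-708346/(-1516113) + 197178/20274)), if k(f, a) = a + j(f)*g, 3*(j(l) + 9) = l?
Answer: -19871906862933/14119032383089043 ≈ -0.0014075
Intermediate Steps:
j(l) = -9 + l/3
k(f, a) = 36 + a - 4*f/3 (k(f, a) = a + (-9 + f/3)*(-4) = a + (36 - 4*f/3) = 36 + a - 4*f/3)
k(-2907, -33)/((n + 473630) + (-708346/(-1516113) + 197178/20274)) = (36 - 33 - 4/3*(-2907))/((-3229678 + 473630) + (-708346/(-1516113) + 197178/20274)) = (36 - 33 + 3876)/(-2756048 + (-708346*(-1/1516113) + 197178*(1/20274))) = 3879/(-2756048 + (708346/1516113 + 32863/3379)) = 3879/(-2756048 + 52217522653/5122945827) = 3879/(-14119032383089043/5122945827) = 3879*(-5122945827/14119032383089043) = -19871906862933/14119032383089043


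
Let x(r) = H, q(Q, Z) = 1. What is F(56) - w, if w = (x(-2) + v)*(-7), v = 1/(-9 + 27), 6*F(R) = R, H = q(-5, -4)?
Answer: 301/18 ≈ 16.722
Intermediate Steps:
H = 1
F(R) = R/6
x(r) = 1
v = 1/18 ≈ 0.055556
w = -133/18 (w = (1 + 1/18)*(-7) = (19/18)*(-7) = -133/18 ≈ -7.3889)
F(56) - w = (⅙)*56 - 1*(-133/18) = 28/3 + 133/18 = 301/18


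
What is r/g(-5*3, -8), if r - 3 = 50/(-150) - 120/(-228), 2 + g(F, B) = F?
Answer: -182/969 ≈ -0.18782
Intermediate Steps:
g(F, B) = -2 + F
r = 182/57 (r = 3 + (50/(-150) - 120/(-228)) = 3 + (50*(-1/150) - 120*(-1/228)) = 3 + (-⅓ + 10/19) = 3 + 11/57 = 182/57 ≈ 3.1930)
r/g(-5*3, -8) = 182/(57*(-2 - 5*3)) = 182/(57*(-2 - 15)) = (182/57)/(-17) = (182/57)*(-1/17) = -182/969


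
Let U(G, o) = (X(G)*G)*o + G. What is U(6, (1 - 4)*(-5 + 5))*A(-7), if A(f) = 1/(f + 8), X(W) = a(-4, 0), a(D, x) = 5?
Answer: 6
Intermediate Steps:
X(W) = 5
U(G, o) = G + 5*G*o (U(G, o) = (5*G)*o + G = 5*G*o + G = G + 5*G*o)
A(f) = 1/(8 + f)
U(6, (1 - 4)*(-5 + 5))*A(-7) = (6*(1 + 5*((1 - 4)*(-5 + 5))))/(8 - 7) = (6*(1 + 5*(-3*0)))/1 = (6*(1 + 5*0))*1 = (6*(1 + 0))*1 = (6*1)*1 = 6*1 = 6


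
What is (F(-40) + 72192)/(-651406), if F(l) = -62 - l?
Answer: -5155/46529 ≈ -0.11079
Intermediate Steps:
(F(-40) + 72192)/(-651406) = ((-62 - 1*(-40)) + 72192)/(-651406) = ((-62 + 40) + 72192)*(-1/651406) = (-22 + 72192)*(-1/651406) = 72170*(-1/651406) = -5155/46529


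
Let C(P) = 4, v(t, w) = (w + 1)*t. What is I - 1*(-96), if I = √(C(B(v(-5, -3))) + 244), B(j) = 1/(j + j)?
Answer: 96 + 2*√62 ≈ 111.75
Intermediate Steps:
v(t, w) = t*(1 + w) (v(t, w) = (1 + w)*t = t*(1 + w))
B(j) = 1/(2*j)
I = 2*√62 (I = √(4 + 244) = √248 = 2*√62 ≈ 15.748)
I - 1*(-96) = 2*√62 - 1*(-96) = 2*√62 + 96 = 96 + 2*√62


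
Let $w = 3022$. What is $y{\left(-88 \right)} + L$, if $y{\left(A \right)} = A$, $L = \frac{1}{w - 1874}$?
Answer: $- \frac{101023}{1148} \approx -87.999$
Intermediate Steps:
$L = \frac{1}{1148}$ ($L = \frac{1}{3022 - 1874} = \frac{1}{1148} \approx 0.00087108$)
$y{\left(-88 \right)} + L = -88 + \frac{1}{1148} = - \frac{101023}{1148}$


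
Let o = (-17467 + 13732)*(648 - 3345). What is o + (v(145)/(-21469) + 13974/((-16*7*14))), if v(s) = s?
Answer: 24221498434391/2404528 ≈ 1.0073e+7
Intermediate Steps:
o = 10073295 (o = -3735*(-2697) = 10073295)
o + (v(145)/(-21469) + 13974/((-16*7*14))) = 10073295 + (145/(-21469) + 13974/((-16*7*14))) = 10073295 + (145*(-1/21469) + 13974/((-112*14))) = 10073295 + (-145/21469 + 13974/(-1568)) = 10073295 + (-145/21469 + 13974*(-1/1568)) = 10073295 + (-145/21469 - 6987/784) = 10073295 - 21445369/2404528 = 24221498434391/2404528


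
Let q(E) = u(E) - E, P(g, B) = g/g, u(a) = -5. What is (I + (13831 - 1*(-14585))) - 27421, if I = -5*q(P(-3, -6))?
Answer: 1025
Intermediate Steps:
P(g, B) = 1
q(E) = -5 - E
I = 30 (I = -5*(-5 - 1*1) = -5*(-5 - 1) = -5*(-6) = 30)
(I + (13831 - 1*(-14585))) - 27421 = (30 + (13831 - 1*(-14585))) - 27421 = (30 + (13831 + 14585)) - 27421 = (30 + 28416) - 27421 = 28446 - 27421 = 1025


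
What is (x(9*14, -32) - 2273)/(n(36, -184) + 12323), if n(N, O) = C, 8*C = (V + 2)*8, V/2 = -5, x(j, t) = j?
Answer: -2147/12315 ≈ -0.17434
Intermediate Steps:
V = -10 (V = 2*(-5) = -10)
C = -8 (C = ((-10 + 2)*8)/8 = (-8*8)/8 = (⅛)*(-64) = -8)
n(N, O) = -8
(x(9*14, -32) - 2273)/(n(36, -184) + 12323) = (9*14 - 2273)/(-8 + 12323) = (126 - 2273)/12315 = -2147*1/12315 = -2147/12315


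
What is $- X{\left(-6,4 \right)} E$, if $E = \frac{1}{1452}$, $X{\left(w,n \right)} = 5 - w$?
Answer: $- \frac{1}{132} \approx -0.0075758$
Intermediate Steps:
$E = \frac{1}{1452} \approx 0.00068871$
$- X{\left(-6,4 \right)} E = - \frac{5 - -6}{1452} = - \frac{5 + 6}{1452} = - \frac{11}{1452} = \left(-1\right) \frac{1}{132} = - \frac{1}{132}$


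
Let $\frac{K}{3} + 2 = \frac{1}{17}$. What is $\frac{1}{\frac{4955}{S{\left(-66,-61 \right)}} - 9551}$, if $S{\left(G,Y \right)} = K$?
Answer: $- \frac{99}{1029784} \approx -9.6137 \cdot 10^{-5}$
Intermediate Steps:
$K = - \frac{99}{17}$ ($K = -6 + \frac{3}{17} = - \frac{99}{17} \approx -5.8235$)
$S{\left(G,Y \right)} = - \frac{99}{17}$
$\frac{1}{\frac{4955}{S{\left(-66,-61 \right)}} - 9551} = \frac{1}{\frac{4955}{- \frac{99}{17}} - 9551} = \frac{1}{4955 \left(- \frac{17}{99}\right) - 9551} = \frac{1}{- \frac{84235}{99} - 9551} = \frac{1}{- \frac{1029784}{99}} = - \frac{99}{1029784}$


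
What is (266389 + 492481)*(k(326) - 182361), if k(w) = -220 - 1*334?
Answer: -138808706050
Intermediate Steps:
k(w) = -554 (k(w) = -220 - 334 = -554)
(266389 + 492481)*(k(326) - 182361) = (266389 + 492481)*(-554 - 182361) = 758870*(-182915) = -138808706050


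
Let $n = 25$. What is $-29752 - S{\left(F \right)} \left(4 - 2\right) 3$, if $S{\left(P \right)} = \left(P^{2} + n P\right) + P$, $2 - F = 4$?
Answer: $-29464$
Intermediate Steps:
$F = -2$ ($F = 2 - 4 = -2$)
$S{\left(P \right)} = P^{2} + 26 P$ ($S{\left(P \right)} = \left(P^{2} + 25 P\right) + P = P^{2} + 26 P$)
$-29752 - S{\left(F \right)} \left(4 - 2\right) 3 = -29752 - - 2 \left(26 - 2\right) \left(4 - 2\right) 3 = -29752 - \left(-2\right) 24 \cdot 2 \cdot 3 = -29752 - \left(-48\right) 6 = -29752 - -288 = -29752 + 288 = -29464$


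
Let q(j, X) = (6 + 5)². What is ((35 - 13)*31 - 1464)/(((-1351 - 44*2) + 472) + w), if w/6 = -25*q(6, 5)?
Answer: 782/19117 ≈ 0.040906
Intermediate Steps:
q(j, X) = 121 (q(j, X) = 11² = 121)
w = -18150 (w = 6*(-25*121) = 6*(-3025) = -18150)
((35 - 13)*31 - 1464)/(((-1351 - 44*2) + 472) + w) = ((35 - 13)*31 - 1464)/(((-1351 - 44*2) + 472) - 18150) = (22*31 - 1464)/(((-1351 - 88) + 472) - 18150) = (682 - 1464)/((-1439 + 472) - 18150) = -782/(-967 - 18150) = -782/(-19117) = -782*(-1/19117) = 782/19117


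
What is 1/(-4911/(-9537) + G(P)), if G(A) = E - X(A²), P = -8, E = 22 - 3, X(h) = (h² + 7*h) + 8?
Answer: -3179/14408770 ≈ -0.00022063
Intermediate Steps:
X(h) = 8 + h² + 7*h
E = 19
G(A) = 11 - A⁴ - 7*A² (G(A) = 19 - (8 + (A²)² + 7*A²) = 19 - (8 + A⁴ + 7*A²) = 19 + (-8 - A⁴ - 7*A²) = 11 - A⁴ - 7*A²)
1/(-4911/(-9537) + G(P)) = 1/(-4911/(-9537) + (11 - 1*(-8)⁴ - 7*(-8)²)) = 1/(-4911*(-1/9537) + (11 - 1*4096 - 7*64)) = 1/(1637/3179 + (11 - 4096 - 448)) = 1/(1637/3179 - 4533) = 1/(-14408770/3179) = -3179/14408770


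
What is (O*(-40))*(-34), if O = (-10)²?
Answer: 136000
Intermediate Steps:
O = 100
(O*(-40))*(-34) = (100*(-40))*(-34) = -4000*(-34) = 136000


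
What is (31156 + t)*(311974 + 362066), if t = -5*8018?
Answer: -6021873360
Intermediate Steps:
t = -40090
(31156 + t)*(311974 + 362066) = (31156 - 40090)*(311974 + 362066) = -8934*674040 = -6021873360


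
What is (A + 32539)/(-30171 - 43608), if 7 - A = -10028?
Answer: -42574/73779 ≈ -0.57705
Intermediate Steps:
A = 10035 (A = 7 - 1*(-10028) = 7 + 10028 = 10035)
(A + 32539)/(-30171 - 43608) = (10035 + 32539)/(-30171 - 43608) = 42574/(-73779) = 42574*(-1/73779) = -42574/73779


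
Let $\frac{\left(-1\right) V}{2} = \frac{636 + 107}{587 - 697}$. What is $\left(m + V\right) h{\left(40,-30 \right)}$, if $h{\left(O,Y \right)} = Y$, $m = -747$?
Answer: $\frac{242052}{11} \approx 22005.0$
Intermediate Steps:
$V = \frac{743}{55}$ ($V = - 2 \frac{636 + 107}{587 - 697} = - 2 \frac{743}{-110} = - 2 \cdot 743 \left(- \frac{1}{110}\right) = \left(-2\right) \left(- \frac{743}{110}\right) = \frac{743}{55} \approx 13.509$)
$\left(m + V\right) h{\left(40,-30 \right)} = \left(-747 + \frac{743}{55}\right) \left(-30\right) = \left(- \frac{40342}{55}\right) \left(-30\right) = \frac{242052}{11}$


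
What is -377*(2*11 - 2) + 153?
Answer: -7387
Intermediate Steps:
-377*(2*11 - 2) + 153 = -377*(22 - 2) + 153 = -377*20 + 153 = -7540 + 153 = -7387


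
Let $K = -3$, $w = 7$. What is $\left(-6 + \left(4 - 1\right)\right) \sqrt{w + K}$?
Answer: $-6$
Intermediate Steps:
$\left(-6 + \left(4 - 1\right)\right) \sqrt{w + K} = \left(-6 + \left(4 - 1\right)\right) \sqrt{7 - 3} = \left(-6 + 3\right) \sqrt{4} = \left(-3\right) 2 = -6$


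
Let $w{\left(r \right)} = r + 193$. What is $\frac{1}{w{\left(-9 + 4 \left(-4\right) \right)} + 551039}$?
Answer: $\frac{1}{551207} \approx 1.8142 \cdot 10^{-6}$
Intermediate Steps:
$w{\left(r \right)} = 193 + r$
$\frac{1}{w{\left(-9 + 4 \left(-4\right) \right)} + 551039} = \frac{1}{\left(193 + \left(-9 + 4 \left(-4\right)\right)\right) + 551039} = \frac{1}{\left(193 - 25\right) + 551039} = \frac{1}{168 + 551039} = \frac{1}{551207}$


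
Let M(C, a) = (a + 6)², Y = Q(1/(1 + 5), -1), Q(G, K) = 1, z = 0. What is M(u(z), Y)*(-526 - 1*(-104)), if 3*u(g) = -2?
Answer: -20678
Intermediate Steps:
u(g) = -⅔ (u(g) = (⅓)*(-2) = -⅔)
Y = 1
M(C, a) = (6 + a)²
M(u(z), Y)*(-526 - 1*(-104)) = (6 + 1)²*(-526 - 1*(-104)) = 7²*(-526 + 104) = 49*(-422) = -20678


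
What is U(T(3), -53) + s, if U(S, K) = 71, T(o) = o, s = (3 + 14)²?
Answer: 360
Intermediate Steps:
s = 289 (s = 17² = 289)
U(T(3), -53) + s = 71 + 289 = 360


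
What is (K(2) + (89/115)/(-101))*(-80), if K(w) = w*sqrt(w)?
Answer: 1424/2323 - 160*sqrt(2) ≈ -225.66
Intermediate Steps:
K(w) = w**(3/2)
(K(2) + (89/115)/(-101))*(-80) = (2**(3/2) + (89/115)/(-101))*(-80) = (2*sqrt(2) + (89*(1/115))*(-1/101))*(-80) = (2*sqrt(2) + (89/115)*(-1/101))*(-80) = (2*sqrt(2) - 89/11615)*(-80) = (-89/11615 + 2*sqrt(2))*(-80) = 1424/2323 - 160*sqrt(2)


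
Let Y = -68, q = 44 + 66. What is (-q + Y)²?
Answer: 31684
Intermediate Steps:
q = 110
(-q + Y)² = (-1*110 - 68)² = (-110 - 68)² = (-178)² = 31684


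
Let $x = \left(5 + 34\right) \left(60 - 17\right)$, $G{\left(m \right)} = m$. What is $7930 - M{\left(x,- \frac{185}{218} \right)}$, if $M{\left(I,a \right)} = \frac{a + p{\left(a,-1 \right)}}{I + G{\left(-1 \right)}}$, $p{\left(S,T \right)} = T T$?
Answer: $\frac{2897368207}{365368} \approx 7930.0$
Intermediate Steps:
$p{\left(S,T \right)} = T^{2}$
$x = 1677$ ($x = 39 \cdot 43 = 1677$)
$M{\left(I,a \right)} = \frac{1 + a}{-1 + I}$ ($M{\left(I,a \right)} = \frac{a + \left(-1\right)^{2}}{I - 1} = \frac{a + 1}{-1 + I} = \frac{1 + a}{-1 + I}$)
$7930 - M{\left(x,- \frac{185}{218} \right)} = 7930 - \frac{1 - \frac{185}{218}}{-1 + 1677} = 7930 - \frac{1 - \frac{185}{218}}{1676} = 7930 - \frac{1}{1676} \cdot \frac{33}{218} = 7930 - \frac{33}{365368} = \frac{2897368207}{365368}$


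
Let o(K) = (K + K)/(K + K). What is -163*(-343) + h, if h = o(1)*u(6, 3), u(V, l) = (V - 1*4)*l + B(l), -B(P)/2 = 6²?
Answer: 55843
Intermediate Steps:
B(P) = -72 (B(P) = -2*6² = -2*36 = -72)
u(V, l) = -72 + l*(-4 + V) (u(V, l) = (V - 1*4)*l - 72 = (V - 4)*l - 72 = (-4 + V)*l - 72 = l*(-4 + V) - 72 = -72 + l*(-4 + V))
o(K) = 1 (o(K) = (2*K)/((2*K)) = (2*K)*(1/(2*K)) = 1)
h = -66 (h = 1*(-72 - 4*3 + 6*3) = 1*(-72 - 12 + 18) = 1*(-66) = -66)
-163*(-343) + h = -163*(-343) - 66 = 55909 - 66 = 55843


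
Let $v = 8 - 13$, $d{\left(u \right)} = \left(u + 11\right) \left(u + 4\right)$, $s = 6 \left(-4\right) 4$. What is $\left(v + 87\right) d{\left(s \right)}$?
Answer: $641240$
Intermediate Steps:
$s = -96$ ($s = \left(-24\right) 4 = -96$)
$d{\left(u \right)} = \left(4 + u\right) \left(11 + u\right)$ ($d{\left(u \right)} = \left(11 + u\right) \left(4 + u\right) = \left(4 + u\right) \left(11 + u\right)$)
$v = -5$
$\left(v + 87\right) d{\left(s \right)} = \left(-5 + 87\right) \left(44 + \left(-96\right)^{2} + 15 \left(-96\right)\right) = 82 \left(44 + 9216 - 1440\right) = 82 \cdot 7820 = 641240$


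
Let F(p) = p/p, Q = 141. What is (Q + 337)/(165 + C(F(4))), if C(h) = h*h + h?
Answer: 478/167 ≈ 2.8623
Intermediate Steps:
F(p) = 1
C(h) = h + h² (C(h) = h² + h = h + h²)
(Q + 337)/(165 + C(F(4))) = (141 + 337)/(165 + 1*(1 + 1)) = 478/(165 + 1*2) = 478/(165 + 2) = 478/167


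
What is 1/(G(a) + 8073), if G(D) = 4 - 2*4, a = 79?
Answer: 1/8069 ≈ 0.00012393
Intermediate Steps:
G(D) = -4 (G(D) = 4 - 8 = -4)
1/(G(a) + 8073) = 1/(-4 + 8073) = 1/8069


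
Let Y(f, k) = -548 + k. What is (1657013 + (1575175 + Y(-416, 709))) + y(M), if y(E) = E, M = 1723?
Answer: 3234072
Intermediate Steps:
(1657013 + (1575175 + Y(-416, 709))) + y(M) = (1657013 + (1575175 + (-548 + 709))) + 1723 = (1657013 + (1575175 + 161)) + 1723 = (1657013 + 1575336) + 1723 = 3232349 + 1723 = 3234072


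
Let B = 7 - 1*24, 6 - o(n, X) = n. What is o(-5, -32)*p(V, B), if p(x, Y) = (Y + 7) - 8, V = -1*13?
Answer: -198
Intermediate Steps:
o(n, X) = 6 - n
B = -17 (B = 7 - 24 = -17)
V = -13
p(x, Y) = -1 + Y (p(x, Y) = (7 + Y) - 8 = -1 + Y)
o(-5, -32)*p(V, B) = (6 - 1*(-5))*(-1 - 17) = (6 + 5)*(-18) = 11*(-18) = -198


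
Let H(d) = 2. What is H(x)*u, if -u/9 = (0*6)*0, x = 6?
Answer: 0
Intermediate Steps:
u = 0 (u = -9*0*6*0 = -0*0 = -9*0 = 0)
H(x)*u = 2*0 = 0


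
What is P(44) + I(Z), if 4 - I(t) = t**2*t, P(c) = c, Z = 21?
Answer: -9213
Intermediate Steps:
I(t) = 4 - t**3 (I(t) = 4 - t**2*t = 4 - t**3)
P(44) + I(Z) = 44 + (4 - 1*21**3) = 44 + (4 - 1*9261) = 44 + (4 - 9261) = 44 - 9257 = -9213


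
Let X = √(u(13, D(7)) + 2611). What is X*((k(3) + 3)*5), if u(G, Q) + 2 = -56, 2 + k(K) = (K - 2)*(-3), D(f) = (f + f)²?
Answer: -10*√2553 ≈ -505.27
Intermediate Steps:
D(f) = 4*f² (D(f) = (2*f)² = 4*f²)
k(K) = 4 - 3*K (k(K) = -2 + (K - 2)*(-3) = -2 + (-2 + K)*(-3) = -2 + (6 - 3*K) = 4 - 3*K)
u(G, Q) = -58 (u(G, Q) = -2 - 56 = -58)
X = √2553 (X = √(-58 + 2611) = √2553 ≈ 50.527)
X*((k(3) + 3)*5) = √2553*(((4 - 3*3) + 3)*5) = √2553*(((4 - 9) + 3)*5) = √2553*((-5 + 3)*5) = √2553*(-2*5) = √2553*(-10) = -10*√2553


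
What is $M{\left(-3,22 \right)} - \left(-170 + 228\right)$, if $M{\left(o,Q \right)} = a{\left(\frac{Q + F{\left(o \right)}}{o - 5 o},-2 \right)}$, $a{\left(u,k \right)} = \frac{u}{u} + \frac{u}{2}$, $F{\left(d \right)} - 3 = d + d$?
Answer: $- \frac{1349}{24} \approx -56.208$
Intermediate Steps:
$F{\left(d \right)} = 3 + 2 d$ ($F{\left(d \right)} = 3 + \left(d + d\right) = 3 + 2 d$)
$a{\left(u,k \right)} = 1 + \frac{u}{2}$ ($a{\left(u,k \right)} = 1 + u \frac{1}{2} = 1 + \frac{u}{2}$)
$M{\left(o,Q \right)} = 1 - \frac{3 + Q + 2 o}{8 o}$ ($M{\left(o,Q \right)} = 1 + \frac{\left(Q + \left(3 + 2 o\right)\right) \frac{1}{o - 5 o}}{2} = 1 + \frac{\left(3 + Q + 2 o\right) \frac{1}{\left(-4\right) o}}{2} = 1 + \frac{\left(3 + Q + 2 o\right) \left(- \frac{1}{4 o}\right)}{2} = 1 + \frac{\left(- \frac{1}{4}\right) \frac{1}{o} \left(3 + Q + 2 o\right)}{2} = 1 - \frac{3 + Q + 2 o}{8 o}$)
$M{\left(-3,22 \right)} - \left(-170 + 228\right) = \frac{-3 - 22 + 6 \left(-3\right)}{8 \left(-3\right)} - \left(-170 + 228\right) = \frac{1}{8} \left(- \frac{1}{3}\right) \left(-3 - 22 - 18\right) - 58 = \frac{1}{8} \left(- \frac{1}{3}\right) \left(-43\right) - 58 = \frac{43}{24} - 58 = - \frac{1349}{24}$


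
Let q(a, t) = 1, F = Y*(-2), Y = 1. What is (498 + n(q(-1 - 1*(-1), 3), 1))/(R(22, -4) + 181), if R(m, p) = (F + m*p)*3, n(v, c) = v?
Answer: -499/89 ≈ -5.6067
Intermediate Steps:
F = -2 (F = 1*(-2) = -2)
R(m, p) = -6 + 3*m*p (R(m, p) = (-2 + m*p)*3 = -6 + 3*m*p)
(498 + n(q(-1 - 1*(-1), 3), 1))/(R(22, -4) + 181) = (498 + 1)/((-6 + 3*22*(-4)) + 181) = 499/((-6 - 264) + 181) = 499/(-270 + 181) = 499/(-89) = 499*(-1/89) = -499/89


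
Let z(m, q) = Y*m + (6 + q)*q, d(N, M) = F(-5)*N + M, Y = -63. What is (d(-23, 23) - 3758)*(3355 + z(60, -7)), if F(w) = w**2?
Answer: 1801580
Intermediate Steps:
d(N, M) = M + 25*N (d(N, M) = (-5)**2*N + M = 25*N + M = M + 25*N)
z(m, q) = -63*m + q*(6 + q) (z(m, q) = -63*m + (6 + q)*q = -63*m + q*(6 + q))
(d(-23, 23) - 3758)*(3355 + z(60, -7)) = ((23 + 25*(-23)) - 3758)*(3355 + ((-7)**2 - 63*60 + 6*(-7))) = ((23 - 575) - 3758)*(3355 + (49 - 3780 - 42)) = (-552 - 3758)*(3355 - 3773) = -4310*(-418) = 1801580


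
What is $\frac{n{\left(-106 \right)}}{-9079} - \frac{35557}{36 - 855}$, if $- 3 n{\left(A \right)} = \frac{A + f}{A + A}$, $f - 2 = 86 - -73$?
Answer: $\frac{9776892803}{225195516} \approx 43.415$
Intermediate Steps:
$f = 161$ ($f = 2 + \left(86 - -73\right) = 2 + \left(86 + 73\right) = 2 + 159 = 161$)
$n{\left(A \right)} = - \frac{161 + A}{6 A}$ ($n{\left(A \right)} = - \frac{\left(A + 161\right) \frac{1}{A + A}}{3} = - \frac{\left(161 + A\right) \frac{1}{2 A}}{3} = - \frac{\frac{1}{2} \frac{1}{A} \left(161 + A\right)}{3} = - \frac{161 + A}{6 A}$)
$\frac{n{\left(-106 \right)}}{-9079} - \frac{35557}{36 - 855} = \frac{\frac{1}{6} \frac{1}{-106} \left(-161 - -106\right)}{-9079} - \frac{35557}{36 - 855} = \frac{1}{6} \left(- \frac{1}{106}\right) \left(-161 + 106\right) \left(- \frac{1}{9079}\right) - \frac{35557}{36 - 855} = \frac{1}{6} \left(- \frac{1}{106}\right) \left(-55\right) \left(- \frac{1}{9079}\right) - \frac{35557}{-819} = \frac{55}{636} \left(- \frac{1}{9079}\right) - - \frac{35557}{819} = - \frac{55}{5774244} + \frac{35557}{819} = \frac{9776892803}{225195516}$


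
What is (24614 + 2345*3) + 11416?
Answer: 43065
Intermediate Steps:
(24614 + 2345*3) + 11416 = (24614 + 7035) + 11416 = 31649 + 11416 = 43065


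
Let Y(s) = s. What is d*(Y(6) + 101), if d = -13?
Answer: -1391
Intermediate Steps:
d*(Y(6) + 101) = -13*(6 + 101) = -13*107 = -1391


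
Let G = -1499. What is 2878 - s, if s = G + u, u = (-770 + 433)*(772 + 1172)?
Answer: 659505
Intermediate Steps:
u = -655128 (u = -337*1944 = -655128)
s = -656627 (s = -1499 - 655128 = -656627)
2878 - s = 2878 - 1*(-656627) = 2878 + 656627 = 659505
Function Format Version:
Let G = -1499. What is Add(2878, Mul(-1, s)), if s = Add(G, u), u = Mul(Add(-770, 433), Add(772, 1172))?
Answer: 659505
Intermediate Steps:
u = -655128 (u = Mul(-337, 1944) = -655128)
s = -656627 (s = Add(-1499, -655128) = -656627)
Add(2878, Mul(-1, s)) = Add(2878, Mul(-1, -656627)) = Add(2878, 656627) = 659505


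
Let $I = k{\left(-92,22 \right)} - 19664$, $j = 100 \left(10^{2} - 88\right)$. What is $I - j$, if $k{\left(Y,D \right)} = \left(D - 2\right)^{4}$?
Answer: $139136$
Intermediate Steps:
$k{\left(Y,D \right)} = \left(-2 + D\right)^{4}$
$j = 1200$ ($j = 100 \left(100 - 88\right) = 100 \cdot 12 = 1200$)
$I = 140336$ ($I = \left(-2 + 22\right)^{4} - 19664 = 20^{4} - 19664 = 160000 - 19664 = 140336$)
$I - j = 140336 - 1200 = 139136$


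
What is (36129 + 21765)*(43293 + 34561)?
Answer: 4507279476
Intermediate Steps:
(36129 + 21765)*(43293 + 34561) = 57894*77854 = 4507279476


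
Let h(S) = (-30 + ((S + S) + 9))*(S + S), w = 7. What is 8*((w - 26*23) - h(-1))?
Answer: -5096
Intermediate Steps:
h(S) = 2*S*(-21 + 2*S) (h(S) = (-30 + (2*S + 9))*(2*S) = (-30 + (9 + 2*S))*(2*S) = (-21 + 2*S)*(2*S) = 2*S*(-21 + 2*S))
8*((w - 26*23) - h(-1)) = 8*((7 - 26*23) - 2*(-1)*(-21 + 2*(-1))) = 8*((7 - 598) - 2*(-1)*(-21 - 2)) = 8*(-591 - 2*(-1)*(-23)) = 8*(-591 - 1*46) = 8*(-591 - 46) = 8*(-637) = -5096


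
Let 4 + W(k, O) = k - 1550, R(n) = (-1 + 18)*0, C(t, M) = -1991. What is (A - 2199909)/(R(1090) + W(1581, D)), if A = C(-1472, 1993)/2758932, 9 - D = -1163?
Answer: -551763576289/6771924 ≈ -81478.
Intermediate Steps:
D = 1172 (D = 9 - 1*(-1163) = 9 + 1163 = 1172)
R(n) = 0 (R(n) = 17*0 = 0)
A = -181/250812 (A = -1991/2758932 = -1991*1/2758932 = -181/250812 ≈ -0.00072166)
W(k, O) = -1554 + k (W(k, O) = -4 + (k - 1550) = -4 + (-1550 + k) = -1554 + k)
(A - 2199909)/(R(1090) + W(1581, D)) = (-181/250812 - 2199909)/(0 + (-1554 + 1581)) = -551763576289/(250812*(0 + 27)) = -551763576289/250812/27 = -551763576289/250812*1/27 = -551763576289/6771924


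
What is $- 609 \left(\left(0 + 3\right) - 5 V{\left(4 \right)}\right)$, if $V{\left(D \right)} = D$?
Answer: $10353$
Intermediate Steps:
$- 609 \left(\left(0 + 3\right) - 5 V{\left(4 \right)}\right) = - 609 \left(\left(0 + 3\right) - 20\right) = - 609 \left(3 - 20\right) = \left(-609\right) \left(-17\right) = 10353$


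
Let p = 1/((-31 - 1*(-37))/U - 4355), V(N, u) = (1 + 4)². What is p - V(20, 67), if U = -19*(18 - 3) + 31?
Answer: -13827327/553088 ≈ -25.000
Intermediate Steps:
U = -254 (U = -19*15 + 31 = -285 + 31 = -254)
V(N, u) = 25 (V(N, u) = 5² = 25)
p = -127/553088 (p = 1/((-31 - 1*(-37))/(-254) - 4355) = 1/((-31 + 37)*(-1/254) - 4355) = 1/(6*(-1/254) - 4355) = 1/(-3/127 - 4355) = 1/(-553088/127) = -127/553088 ≈ -0.00022962)
p - V(20, 67) = -127/553088 - 1*25 = -127/553088 - 25 = -13827327/553088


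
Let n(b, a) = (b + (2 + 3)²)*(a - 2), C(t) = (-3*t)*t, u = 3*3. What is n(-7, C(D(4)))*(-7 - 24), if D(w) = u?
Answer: 136710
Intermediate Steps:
u = 9
D(w) = 9
C(t) = -3*t²
n(b, a) = (-2 + a)*(25 + b) (n(b, a) = (b + 5²)*(-2 + a) = (b + 25)*(-2 + a) = (25 + b)*(-2 + a) = (-2 + a)*(25 + b))
n(-7, C(D(4)))*(-7 - 24) = (-50 - 2*(-7) + 25*(-3*9²) - 3*9²*(-7))*(-7 - 24) = (-50 + 14 + 25*(-3*81) - 3*81*(-7))*(-31) = (-50 + 14 + 25*(-243) - 243*(-7))*(-31) = (-50 + 14 - 6075 + 1701)*(-31) = -4410*(-31) = 136710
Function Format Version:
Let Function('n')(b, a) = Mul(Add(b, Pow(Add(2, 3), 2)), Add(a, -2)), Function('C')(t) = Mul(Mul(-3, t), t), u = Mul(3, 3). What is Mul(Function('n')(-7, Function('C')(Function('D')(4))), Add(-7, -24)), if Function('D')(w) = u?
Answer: 136710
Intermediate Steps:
u = 9
Function('D')(w) = 9
Function('C')(t) = Mul(-3, Pow(t, 2))
Function('n')(b, a) = Mul(Add(-2, a), Add(25, b)) (Function('n')(b, a) = Mul(Add(b, Pow(5, 2)), Add(-2, a)) = Mul(Add(b, 25), Add(-2, a)) = Mul(Add(25, b), Add(-2, a)) = Mul(Add(-2, a), Add(25, b)))
Mul(Function('n')(-7, Function('C')(Function('D')(4))), Add(-7, -24)) = Mul(Add(-50, Mul(-2, -7), Mul(25, Mul(-3, Pow(9, 2))), Mul(Mul(-3, Pow(9, 2)), -7)), Add(-7, -24)) = Mul(Add(-50, 14, Mul(25, Mul(-3, 81)), Mul(Mul(-3, 81), -7)), -31) = Mul(Add(-50, 14, Mul(25, -243), Mul(-243, -7)), -31) = Mul(Add(-50, 14, -6075, 1701), -31) = Mul(-4410, -31) = 136710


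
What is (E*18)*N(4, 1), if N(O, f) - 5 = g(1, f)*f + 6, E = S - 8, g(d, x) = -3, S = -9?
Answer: -2448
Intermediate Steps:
E = -17 (E = -9 - 8 = -17)
N(O, f) = 11 - 3*f (N(O, f) = 5 + (-3*f + 6) = 5 + (6 - 3*f) = 11 - 3*f)
(E*18)*N(4, 1) = (-17*18)*(11 - 3*1) = -306*(11 - 3) = -306*8 = -2448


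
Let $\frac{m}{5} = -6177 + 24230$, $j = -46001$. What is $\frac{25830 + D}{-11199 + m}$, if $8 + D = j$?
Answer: $- \frac{20179}{79066} \approx -0.25522$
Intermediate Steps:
$m = 90265$ ($m = 5 \left(-6177 + 24230\right) = 5 \cdot 18053 = 90265$)
$D = -46009$ ($D = -8 - 46001 = -46009$)
$\frac{25830 + D}{-11199 + m} = \frac{25830 - 46009}{-11199 + 90265} = - \frac{20179}{79066}$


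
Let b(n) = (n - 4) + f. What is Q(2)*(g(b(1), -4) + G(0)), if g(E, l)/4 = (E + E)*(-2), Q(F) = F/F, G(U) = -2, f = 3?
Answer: -2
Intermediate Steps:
b(n) = -1 + n (b(n) = (n - 4) + 3 = (-4 + n) + 3 = -1 + n)
Q(F) = 1
g(E, l) = -16*E (g(E, l) = 4*((E + E)*(-2)) = 4*((2*E)*(-2)) = 4*(-4*E) = -16*E)
Q(2)*(g(b(1), -4) + G(0)) = 1*(-16*(-1 + 1) - 2) = 1*(-16*0 - 2) = 1*(0 - 2) = 1*(-2) = -2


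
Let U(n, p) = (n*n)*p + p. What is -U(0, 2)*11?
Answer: -22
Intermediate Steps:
U(n, p) = p + p*n² (U(n, p) = n²*p + p = p*n² + p = p + p*n²)
-U(0, 2)*11 = -2*(1 + 0²)*11 = -2*(1 + 0)*11 = -2*11 = -22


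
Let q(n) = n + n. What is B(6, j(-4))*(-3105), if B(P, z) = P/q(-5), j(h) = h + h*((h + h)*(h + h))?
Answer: 1863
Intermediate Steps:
q(n) = 2*n
j(h) = h + 4*h**3 (j(h) = h + h*((2*h)*(2*h)) = h + h*(4*h**2) = h + 4*h**3)
B(P, z) = -P/10 (B(P, z) = P/((2*(-5))) = P/(-10) = P*(-1/10) = -P/10)
B(6, j(-4))*(-3105) = -1/10*6*(-3105) = -3/5*(-3105) = 1863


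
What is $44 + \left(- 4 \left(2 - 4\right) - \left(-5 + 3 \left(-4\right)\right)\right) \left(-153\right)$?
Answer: $-3781$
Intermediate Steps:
$44 + \left(- 4 \left(2 - 4\right) - \left(-5 + 3 \left(-4\right)\right)\right) \left(-153\right) = 44 + \left(\left(-4\right) \left(-2\right) - \left(-5 - 12\right)\right) \left(-153\right) = 44 + \left(8 - -17\right) \left(-153\right) = 44 + \left(8 + 17\right) \left(-153\right) = 44 + 25 \left(-153\right) = 44 - 3825 = -3781$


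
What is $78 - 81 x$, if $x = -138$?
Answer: $11256$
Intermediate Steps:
$78 - 81 x = 78 - -11178 = 78 + 11178 = 11256$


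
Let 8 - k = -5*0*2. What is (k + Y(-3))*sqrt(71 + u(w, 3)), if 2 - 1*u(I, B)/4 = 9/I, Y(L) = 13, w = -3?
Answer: 21*sqrt(91) ≈ 200.33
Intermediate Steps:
u(I, B) = 8 - 36/I
k = 8 (k = 8 - (-5*0)*2 = 8 - 0*2 = 8 - 1*0 = 8 + 0 = 8)
(k + Y(-3))*sqrt(71 + u(w, 3)) = (8 + 13)*sqrt(71 + (8 - 36/(-3))) = 21*sqrt(71 + (8 - 36*(-1/3))) = 21*sqrt(71 + (8 + 12)) = 21*sqrt(71 + 20) = 21*sqrt(91)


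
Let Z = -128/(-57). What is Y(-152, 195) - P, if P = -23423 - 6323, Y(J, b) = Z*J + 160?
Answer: 88694/3 ≈ 29565.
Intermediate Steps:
Z = 128/57 (Z = -128*(-1/57) = 128/57 ≈ 2.2456)
Y(J, b) = 160 + 128*J/57 (Y(J, b) = 128*J/57 + 160 = 160 + 128*J/57)
P = -29746
Y(-152, 195) - P = (160 + (128/57)*(-152)) - 1*(-29746) = (160 - 1024/3) + 29746 = -544/3 + 29746 = 88694/3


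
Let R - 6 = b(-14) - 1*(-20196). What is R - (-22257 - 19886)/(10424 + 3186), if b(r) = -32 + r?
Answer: 274365303/13610 ≈ 20159.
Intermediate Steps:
R = 20156 (R = 6 + ((-32 - 14) - 1*(-20196)) = 6 + (-46 + 20196) = 6 + 20150 = 20156)
R - (-22257 - 19886)/(10424 + 3186) = 20156 - (-22257 - 19886)/(10424 + 3186) = 20156 - (-42143)/13610 = 20156 - 1*(-42143/13610) = 20156 + 42143/13610 = 274365303/13610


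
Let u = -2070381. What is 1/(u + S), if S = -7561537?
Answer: -1/9631918 ≈ -1.0382e-7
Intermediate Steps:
1/(u + S) = 1/(-2070381 - 7561537) = 1/(-9631918) = -1/9631918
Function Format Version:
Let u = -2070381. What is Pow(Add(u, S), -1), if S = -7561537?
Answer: Rational(-1, 9631918) ≈ -1.0382e-7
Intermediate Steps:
Pow(Add(u, S), -1) = Pow(Add(-2070381, -7561537), -1) = Pow(-9631918, -1) = Rational(-1, 9631918)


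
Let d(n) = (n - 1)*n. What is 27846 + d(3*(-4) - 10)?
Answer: 28352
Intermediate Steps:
d(n) = n*(-1 + n) (d(n) = (-1 + n)*n = n*(-1 + n))
27846 + d(3*(-4) - 10) = 27846 + (3*(-4) - 10)*(-1 + (3*(-4) - 10)) = 27846 + (-12 - 10)*(-1 + (-12 - 10)) = 27846 - 22*(-1 - 22) = 27846 - 22*(-23) = 27846 + 506 = 28352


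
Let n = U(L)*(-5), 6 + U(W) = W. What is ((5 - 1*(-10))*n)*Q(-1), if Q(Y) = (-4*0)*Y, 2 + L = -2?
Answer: 0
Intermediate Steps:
L = -4 (L = -2 - 2 = -4)
U(W) = -6 + W
Q(Y) = 0 (Q(Y) = 0*Y = 0)
n = 50 (n = (-6 - 4)*(-5) = -10*(-5) = 50)
((5 - 1*(-10))*n)*Q(-1) = ((5 - 1*(-10))*50)*0 = ((5 + 10)*50)*0 = (15*50)*0 = 750*0 = 0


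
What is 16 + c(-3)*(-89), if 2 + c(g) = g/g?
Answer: 105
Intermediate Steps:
c(g) = -1 (c(g) = -2 + g/g = -2 + 1 = -1)
16 + c(-3)*(-89) = 16 - 1*(-89) = 16 + 89 = 105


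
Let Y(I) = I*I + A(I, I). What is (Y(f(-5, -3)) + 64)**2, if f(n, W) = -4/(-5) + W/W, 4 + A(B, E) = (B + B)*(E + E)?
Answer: 145161/25 ≈ 5806.4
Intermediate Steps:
A(B, E) = -4 + 4*B*E (A(B, E) = -4 + (B + B)*(E + E) = -4 + (2*B)*(2*E) = -4 + 4*B*E)
f(n, W) = 9/5 (f(n, W) = -4*(-1/5) + 1 = 4/5 + 1 = 9/5)
Y(I) = -4 + 5*I**2 (Y(I) = I*I + (-4 + 4*I*I) = I**2 + (-4 + 4*I**2) = -4 + 5*I**2)
(Y(f(-5, -3)) + 64)**2 = ((-4 + 5*(9/5)**2) + 64)**2 = ((-4 + 5*(81/25)) + 64)**2 = ((-4 + 81/5) + 64)**2 = (61/5 + 64)**2 = (381/5)**2 = 145161/25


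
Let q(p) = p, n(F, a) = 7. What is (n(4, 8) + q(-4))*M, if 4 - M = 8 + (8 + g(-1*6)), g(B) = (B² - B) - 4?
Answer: -150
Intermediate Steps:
g(B) = -4 + B² - B
M = -50 (M = 4 - (8 + (8 + (-4 + (-1*6)² - (-1)*6))) = 4 - (8 + (8 + (-4 + (-6)² - 1*(-6)))) = 4 - (8 + (8 + (-4 + 36 + 6))) = 4 - (8 + (8 + 38)) = 4 - (8 + 46) = 4 - 1*54 = 4 - 54 = -50)
(n(4, 8) + q(-4))*M = (7 - 4)*(-50) = 3*(-50) = -150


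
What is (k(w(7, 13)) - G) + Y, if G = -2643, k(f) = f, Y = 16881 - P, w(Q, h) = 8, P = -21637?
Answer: 41169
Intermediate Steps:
Y = 38518 (Y = 16881 - 1*(-21637) = 16881 + 21637 = 38518)
(k(w(7, 13)) - G) + Y = (8 - 1*(-2643)) + 38518 = (8 + 2643) + 38518 = 2651 + 38518 = 41169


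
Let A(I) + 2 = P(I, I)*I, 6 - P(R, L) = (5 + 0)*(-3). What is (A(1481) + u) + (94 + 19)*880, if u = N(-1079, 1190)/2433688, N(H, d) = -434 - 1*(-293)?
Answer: 317691197691/2433688 ≈ 1.3054e+5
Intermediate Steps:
N(H, d) = -141 (N(H, d) = -434 + 293 = -141)
u = -141/2433688 ≈ -5.7937e-5
P(R, L) = 21 (P(R, L) = 6 - (5 + 0)*(-3) = 6 - 5*(-3) = 6 - 1*(-15) = 6 + 15 = 21)
A(I) = -2 + 21*I
(A(1481) + u) + (94 + 19)*880 = ((-2 + 21*1481) - 141/2433688) + (94 + 19)*880 = ((-2 + 31101) - 141/2433688) + 113*880 = (31099 - 141/2433688) + 99440 = 75685262971/2433688 + 99440 = 317691197691/2433688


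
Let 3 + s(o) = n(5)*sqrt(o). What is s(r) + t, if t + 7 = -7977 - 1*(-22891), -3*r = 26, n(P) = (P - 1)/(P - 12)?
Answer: 14904 - 4*I*sqrt(78)/21 ≈ 14904.0 - 1.6822*I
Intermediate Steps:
n(P) = (-1 + P)/(-12 + P)
r = -26/3 (r = -1/3*26 = -26/3 ≈ -8.6667)
t = 14907 (t = -7 + (-7977 - 1*(-22891)) = -7 + (-7977 + 22891) = -7 + 14914 = 14907)
s(o) = -3 - 4*sqrt(o)/7 (s(o) = -3 + ((-1 + 5)/(-12 + 5))*sqrt(o) = -3 + (4/(-7))*sqrt(o) = -3 + (-1/7*4)*sqrt(o) = -3 - 4*sqrt(o)/7)
s(r) + t = (-3 - 4*I*sqrt(78)/21) + 14907 = 14904 - 4*I*sqrt(78)/21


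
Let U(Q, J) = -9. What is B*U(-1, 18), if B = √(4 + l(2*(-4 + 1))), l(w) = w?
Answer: -9*I*√2 ≈ -12.728*I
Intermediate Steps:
B = I*√2 (B = √(4 + 2*(-4 + 1)) = √(4 + 2*(-3)) = √(4 - 6) = √(-2) = I*√2 ≈ 1.4142*I)
B*U(-1, 18) = (I*√2)*(-9) = -9*I*√2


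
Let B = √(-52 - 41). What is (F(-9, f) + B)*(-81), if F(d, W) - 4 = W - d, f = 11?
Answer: -1944 - 81*I*√93 ≈ -1944.0 - 781.14*I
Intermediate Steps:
F(d, W) = 4 + W - d (F(d, W) = 4 + (W - d) = 4 + W - d)
B = I*√93 (B = √(-93) = I*√93 ≈ 9.6436*I)
(F(-9, f) + B)*(-81) = ((4 + 11 - 1*(-9)) + I*√93)*(-81) = ((4 + 11 + 9) + I*√93)*(-81) = (24 + I*√93)*(-81) = -1944 - 81*I*√93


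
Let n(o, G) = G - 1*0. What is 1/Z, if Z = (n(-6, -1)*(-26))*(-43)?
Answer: -1/1118 ≈ -0.00089445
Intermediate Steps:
n(o, G) = G (n(o, G) = G + 0 = G)
Z = -1118 (Z = -1*(-26)*(-43) = 26*(-43) = -1118)
1/Z = 1/(-1118) = -1/1118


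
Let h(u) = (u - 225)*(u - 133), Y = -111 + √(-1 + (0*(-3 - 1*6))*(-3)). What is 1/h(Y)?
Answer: 2827/231777541 + 20*I/231777541 ≈ 1.2197e-5 + 8.629e-8*I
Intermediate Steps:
Y = -111 + I (Y = -111 + √(-1 + (0*(-3 - 6))*(-3)) = -111 + √(-1 + (0*(-9))*(-3)) = -111 + √(-1 + 0*(-3)) = -111 + √(-1 + 0) = -111 + √(-1) = -111 + I ≈ -111.0 + 1.0*I)
h(u) = (-225 + u)*(-133 + u)
1/h(Y) = 1/(29925 + (-111 + I)² - 358*(-111 + I)) = 1/(29925 + (-111 + I)² + (39738 - 358*I)) = 1/(69663 + (-111 + I)² - 358*I)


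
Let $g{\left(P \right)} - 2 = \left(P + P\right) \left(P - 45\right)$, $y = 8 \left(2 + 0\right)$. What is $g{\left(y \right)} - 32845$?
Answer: $-33771$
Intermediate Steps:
$y = 16$ ($y = 8 \cdot 2 = 16$)
$g{\left(P \right)} = 2 + 2 P \left(-45 + P\right)$ ($g{\left(P \right)} = 2 + \left(P + P\right) \left(P - 45\right) = 2 + 2 P \left(-45 + P\right)$)
$g{\left(y \right)} - 32845 = \left(2 - 1440 + 2 \cdot 16^{2}\right) - 32845 = \left(2 - 1440 + 2 \cdot 256\right) - 32845 = \left(2 - 1440 + 512\right) - 32845 = -926 - 32845 = -33771$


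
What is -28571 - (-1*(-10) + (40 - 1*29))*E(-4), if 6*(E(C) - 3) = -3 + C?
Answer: -57219/2 ≈ -28610.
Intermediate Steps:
E(C) = 5/2 + C/6 (E(C) = 3 + (-3 + C)/6 = 3 + (-½ + C/6) = 5/2 + C/6)
-28571 - (-1*(-10) + (40 - 1*29))*E(-4) = -28571 - (-1*(-10) + (40 - 1*29))*(5/2 + (⅙)*(-4)) = -28571 - (10 + (40 - 29))*(5/2 - ⅔) = -28571 - (10 + 11)*11/6 = -28571 - 21*11/6 = -28571 - 1*77/2 = -28571 - 77/2 = -57219/2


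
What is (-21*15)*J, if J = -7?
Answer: 2205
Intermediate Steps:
(-21*15)*J = -21*15*(-7) = -315*(-7) = 2205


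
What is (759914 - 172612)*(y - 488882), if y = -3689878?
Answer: -2454194105520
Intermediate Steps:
(759914 - 172612)*(y - 488882) = (759914 - 172612)*(-3689878 - 488882) = 587302*(-4178760) = -2454194105520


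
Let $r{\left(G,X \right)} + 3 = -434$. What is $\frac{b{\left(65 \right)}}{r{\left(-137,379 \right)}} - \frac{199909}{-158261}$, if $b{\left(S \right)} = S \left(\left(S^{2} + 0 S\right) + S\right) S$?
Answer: $- \frac{2868432830017}{69160057} \approx -41475.0$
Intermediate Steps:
$r{\left(G,X \right)} = -437$ ($r{\left(G,X \right)} = -3 - 434 = -437$)
$b{\left(S \right)} = S^{2} \left(S + S^{2}\right)$ ($b{\left(S \right)} = S \left(\left(S^{2} + 0\right) + S\right) S = S \left(S^{2} + S\right) S = S \left(S + S^{2}\right) S = S^{2} \left(S + S^{2}\right)$)
$\frac{b{\left(65 \right)}}{r{\left(-137,379 \right)}} - \frac{199909}{-158261} = \frac{65^{3} \left(1 + 65\right)}{-437} - \frac{199909}{-158261} = 274625 \cdot 66 \left(- \frac{1}{437}\right) - - \frac{199909}{158261} = 18125250 \left(- \frac{1}{437}\right) + \frac{199909}{158261} = - \frac{18125250}{437} + \frac{199909}{158261} = - \frac{2868432830017}{69160057}$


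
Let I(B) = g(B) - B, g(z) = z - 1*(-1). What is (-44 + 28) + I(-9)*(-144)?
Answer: -160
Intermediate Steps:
g(z) = 1 + z (g(z) = z + 1 = 1 + z)
I(B) = 1 (I(B) = (1 + B) - B = 1)
(-44 + 28) + I(-9)*(-144) = (-44 + 28) + 1*(-144) = -16 - 144 = -160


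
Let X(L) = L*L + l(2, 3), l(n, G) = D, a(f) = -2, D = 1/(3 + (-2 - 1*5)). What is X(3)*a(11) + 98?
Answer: 161/2 ≈ 80.500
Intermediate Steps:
D = -¼ (D = 1/(3 + (-2 - 5)) = 1/(3 - 7) = 1/(-4) = -¼ ≈ -0.25000)
l(n, G) = -¼
X(L) = -¼ + L² (X(L) = L*L - ¼ = L² - ¼ = -¼ + L²)
X(3)*a(11) + 98 = (-¼ + 3²)*(-2) + 98 = (-¼ + 9)*(-2) + 98 = (35/4)*(-2) + 98 = -35/2 + 98 = 161/2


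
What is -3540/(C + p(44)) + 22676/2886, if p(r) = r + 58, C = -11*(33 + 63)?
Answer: 884704/76479 ≈ 11.568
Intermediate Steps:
C = -1056 (C = -11*96 = -1056)
p(r) = 58 + r
-3540/(C + p(44)) + 22676/2886 = -3540/(-1056 + (58 + 44)) + 22676/2886 = -3540/(-1056 + 102) + 22676*(1/2886) = -3540/(-954) + 11338/1443 = -3540*(-1/954) + 11338/1443 = 590/159 + 11338/1443 = 884704/76479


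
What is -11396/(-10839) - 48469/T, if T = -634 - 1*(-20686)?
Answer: -98947633/72447876 ≈ -1.3658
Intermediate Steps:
T = 20052 (T = -634 + 20686 = 20052)
-11396/(-10839) - 48469/T = -11396/(-10839) - 48469/20052 = -11396*(-1/10839) - 48469*1/20052 = 11396/10839 - 48469/20052 = -98947633/72447876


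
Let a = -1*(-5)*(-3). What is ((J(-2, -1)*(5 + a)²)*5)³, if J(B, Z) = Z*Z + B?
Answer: -125000000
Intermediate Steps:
J(B, Z) = B + Z² (J(B, Z) = Z² + B = B + Z²)
a = -15 (a = 5*(-3) = -15)
((J(-2, -1)*(5 + a)²)*5)³ = (((-2 + (-1)²)*(5 - 15)²)*5)³ = (((-2 + 1)*(-10)²)*5)³ = (-1*100*5)³ = (-100*5)³ = (-500)³ = -125000000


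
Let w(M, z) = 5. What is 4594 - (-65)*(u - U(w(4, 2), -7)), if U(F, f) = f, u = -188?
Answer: -7171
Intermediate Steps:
4594 - (-65)*(u - U(w(4, 2), -7)) = 4594 - (-65)*(-188 - 1*(-7)) = 4594 - (-65)*(-188 + 7) = 4594 - (-65)*(-181) = 4594 - 1*11765 = 4594 - 11765 = -7171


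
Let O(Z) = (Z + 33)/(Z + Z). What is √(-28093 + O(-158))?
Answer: I*√701303777/158 ≈ 167.61*I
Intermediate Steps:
O(Z) = (33 + Z)/(2*Z) (O(Z) = (33 + Z)/((2*Z)) = (33 + Z)*(1/(2*Z)) = (33 + Z)/(2*Z))
√(-28093 + O(-158)) = √(-28093 + (½)*(33 - 158)/(-158)) = √(-28093 + (½)*(-1/158)*(-125)) = √(-28093 + 125/316) = √(-8877263/316) = I*√701303777/158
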